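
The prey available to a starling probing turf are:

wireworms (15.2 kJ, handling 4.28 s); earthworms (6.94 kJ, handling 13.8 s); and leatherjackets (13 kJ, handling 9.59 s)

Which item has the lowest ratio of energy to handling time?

Profitability E/h (kJ/s): wireworms = 15.2/4.28 = 3.55, earthworms = 6.94/13.8 = 0.503, leatherjackets = 13/9.59 = 1.36.
Ranked: wireworms > leatherjackets > earthworms.

earthworms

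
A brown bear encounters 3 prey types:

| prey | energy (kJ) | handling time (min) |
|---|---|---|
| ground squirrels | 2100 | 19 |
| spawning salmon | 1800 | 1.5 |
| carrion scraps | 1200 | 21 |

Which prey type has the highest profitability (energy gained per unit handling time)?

In descending order of E/h:
spawning salmon: 1800/1.5 = 1.2e+03 kJ/min
ground squirrels: 2100/19 = 111 kJ/min
carrion scraps: 1200/21 = 57.1 kJ/min

spawning salmon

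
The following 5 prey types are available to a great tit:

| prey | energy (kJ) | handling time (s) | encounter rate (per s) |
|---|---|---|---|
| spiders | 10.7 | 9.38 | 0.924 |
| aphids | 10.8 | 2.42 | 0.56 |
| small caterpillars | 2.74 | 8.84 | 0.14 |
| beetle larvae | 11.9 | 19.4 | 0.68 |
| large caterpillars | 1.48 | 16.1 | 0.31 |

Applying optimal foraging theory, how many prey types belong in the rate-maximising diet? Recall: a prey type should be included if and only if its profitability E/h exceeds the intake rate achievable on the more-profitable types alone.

1

E/h in descending order: aphids 4.46, spiders 1.14, beetle larvae 0.613, small caterpillars 0.31, large caterpillars 0.0919 kJ/s. The optimal diet is the largest prefix of this list for which every included type satisfies E_i/h_i > R on the types above it.
Rate on top 1: 2.568. spiders: 1.14 < 2.568 → exclude; stop.
Optimal diet: aphids — 1 of 5 types.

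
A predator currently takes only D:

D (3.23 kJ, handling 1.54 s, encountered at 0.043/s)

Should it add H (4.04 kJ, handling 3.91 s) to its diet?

Current rate: (0.043×3.23)/(1 + 0.043×1.54) = 0.1303 kJ/s.
Profitability of H: 4.04/3.91 = 1.033 kJ/s.
Since 1.033 > R, including H increases the long-run rate.

Yes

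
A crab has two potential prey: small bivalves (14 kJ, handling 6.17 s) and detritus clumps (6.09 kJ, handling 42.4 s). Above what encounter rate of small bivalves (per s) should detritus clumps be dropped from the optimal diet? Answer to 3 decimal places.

0.011 per s

Drop detritus clumps once their profitability E₂/h₂ falls below the rate achievable on small bivalves alone: E₂/h₂ = λE₁/(1 + λh₁).
Solve for λ: λE₁h₂ = E₂(1 + λh₁) → λ(E₁h₂ − E₂h₁) = E₂ → λ = E₂/(E₁h₂ − E₂h₁).
λ = 6.09/(14×42.4 − 6.09×6.17) = 6.09/556 = 0.01095 per s.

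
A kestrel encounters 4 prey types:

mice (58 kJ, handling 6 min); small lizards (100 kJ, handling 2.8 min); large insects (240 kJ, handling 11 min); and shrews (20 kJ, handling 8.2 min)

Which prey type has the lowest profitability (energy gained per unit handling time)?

shrews

Profitability E/h (kJ/min): mice = 58/6 = 9.67, small lizards = 100/2.8 = 35.7, large insects = 240/11 = 21.8, shrews = 20/8.2 = 2.44.
Ranked: small lizards > large insects > mice > shrews.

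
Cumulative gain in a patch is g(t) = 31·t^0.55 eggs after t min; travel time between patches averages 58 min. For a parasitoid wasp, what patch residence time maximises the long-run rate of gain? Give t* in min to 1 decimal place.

Optimal t* satisfies g'(t*) = g(t*)/(T + t*).
g'(t) = 0.55·31·t^-0.45. Setting 0.55·31·t^-0.45 = 31·t^0.55/(58+t) gives 0.55(58+t) = t, so 0.45·t = 0.55×58.
t* = 0.55×58/0.45 = 70.89 min.

70.9 min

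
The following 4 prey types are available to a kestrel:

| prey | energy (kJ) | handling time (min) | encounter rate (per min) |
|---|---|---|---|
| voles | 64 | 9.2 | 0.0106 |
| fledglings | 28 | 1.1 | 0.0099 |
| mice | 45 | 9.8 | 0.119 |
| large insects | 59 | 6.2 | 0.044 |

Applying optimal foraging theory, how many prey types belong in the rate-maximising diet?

4

E/h in descending order: fledglings 25.5, large insects 9.52, voles 6.96, mice 4.59 kJ/min. The optimal diet is the largest prefix of this list for which every included type satisfies E_i/h_i > R on the types above it.
Rate on top 1: 0.2742. large insects: 9.52 > 0.2742 → include.
Rate on top 2: 2.238. voles: 6.96 > 2.238 → include.
Rate on top 3: 2.571. mice: 4.59 > 2.571 → include.
Optimal diet: fledglings, large insects, voles, mice — 4 of 4 types.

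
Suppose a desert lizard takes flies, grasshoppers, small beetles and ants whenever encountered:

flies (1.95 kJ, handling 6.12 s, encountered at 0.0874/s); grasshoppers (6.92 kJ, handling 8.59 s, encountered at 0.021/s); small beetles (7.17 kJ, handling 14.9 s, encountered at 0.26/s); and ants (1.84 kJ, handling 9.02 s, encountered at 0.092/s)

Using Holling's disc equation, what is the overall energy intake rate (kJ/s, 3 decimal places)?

Energy encountered per unit search time: 0.0874×1.95 + 0.021×6.92 + 0.26×7.17 + 0.092×1.84 = 2.349 kJ/s.
Handling time per unit search time: 0.0874×6.12 + 0.021×8.59 + 0.26×14.9 + 0.092×9.02 = 5.419.
Rate = 2.349/(1 + 5.419) = 0.366 kJ/s.

0.366 kJ/s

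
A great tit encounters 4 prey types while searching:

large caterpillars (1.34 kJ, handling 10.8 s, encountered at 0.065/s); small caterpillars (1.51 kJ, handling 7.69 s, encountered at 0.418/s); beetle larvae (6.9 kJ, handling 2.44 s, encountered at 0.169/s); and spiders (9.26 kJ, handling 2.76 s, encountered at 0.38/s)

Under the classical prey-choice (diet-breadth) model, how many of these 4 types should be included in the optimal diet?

Profitabilities (E/h, kJ/s): spiders 3.36, beetle larvae 2.83, small caterpillars 0.196, large caterpillars 0.124. Add prey in this order while the next type's profitability exceeds the intake rate on those already taken.
Rate on top 1: 1.717. beetle larvae: 2.83 > 1.717 → include.
Rate on top 2: 1.904. small caterpillars: 0.196 < 1.904 → exclude; stop.
Optimal diet: spiders, beetle larvae — 2 of 4 types.

2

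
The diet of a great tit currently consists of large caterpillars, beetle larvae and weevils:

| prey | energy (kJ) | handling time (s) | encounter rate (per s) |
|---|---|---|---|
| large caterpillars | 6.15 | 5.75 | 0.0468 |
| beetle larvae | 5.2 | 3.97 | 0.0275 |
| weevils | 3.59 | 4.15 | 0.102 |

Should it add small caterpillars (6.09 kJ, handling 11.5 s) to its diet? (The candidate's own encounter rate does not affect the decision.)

Yes

Current rate: (0.0468×6.15 + 0.0275×5.2 + 0.102×3.59)/(1 + 0.0468×5.75 + 0.0275×3.97 + 0.102×4.15) = 0.4424 kJ/s.
small caterpillars: E/h = 6.09/11.5 = 0.5296 kJ/s.
Since 0.5296 > R, including small caterpillars increases the long-run rate.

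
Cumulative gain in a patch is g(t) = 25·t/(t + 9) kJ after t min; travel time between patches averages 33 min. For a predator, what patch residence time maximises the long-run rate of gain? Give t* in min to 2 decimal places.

Maximise g(t)/(T+t): set derivative to zero → g'(t)(T+t) = g(t).
g'(t) = 25·9/(t + 9)². Setting 25·9/(t+9)² = 25t/[(t+9)(33+t)] gives 9(33+t) = t(t+9), so t² = 9×33 = 297.
t* = √297 = 17.23 min.

17.23 min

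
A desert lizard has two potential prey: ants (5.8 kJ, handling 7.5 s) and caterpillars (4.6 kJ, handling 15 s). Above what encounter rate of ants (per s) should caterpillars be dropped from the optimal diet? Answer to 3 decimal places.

Drop caterpillars once their profitability E₂/h₂ falls below the rate achievable on ants alone: E₂/h₂ = λE₁/(1 + λh₁).
Solve for λ: λE₁h₂ = E₂(1 + λh₁) → λ(E₁h₂ − E₂h₁) = E₂ → λ = E₂/(E₁h₂ − E₂h₁).
λ = 4.6/(5.8×15 − 4.6×7.5) = 4.6/52.5 = 0.08762 per s.

0.088 per s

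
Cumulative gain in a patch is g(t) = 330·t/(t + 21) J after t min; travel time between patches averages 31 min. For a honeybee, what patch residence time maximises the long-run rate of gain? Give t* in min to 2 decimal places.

25.51 min

Maximise g(t)/(T+t): set derivative to zero → g'(t)(T+t) = g(t).
g'(t) = 330·21/(t + 21)². Setting 330·21/(t+21)² = 330t/[(t+21)(31+t)] gives 21(31+t) = t(t+21), so t² = 21×31 = 651.
t* = √651 = 25.51 min.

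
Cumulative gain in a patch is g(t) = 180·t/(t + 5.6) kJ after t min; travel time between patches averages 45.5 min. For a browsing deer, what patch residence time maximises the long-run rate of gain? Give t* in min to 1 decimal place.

By the marginal value theorem, leave when the instantaneous gain rate g'(t) equals the habitat-wide average g(t)/(T + t).
g'(t) = 180·5.6/(t + 5.6)². Setting 180·5.6/(t+5.6)² = 180t/[(t+5.6)(45.5+t)] gives 5.6(45.5+t) = t(t+5.6), so t² = 5.6×45.5 = 254.8.
t* = √254.8 = 15.96 min.

16.0 min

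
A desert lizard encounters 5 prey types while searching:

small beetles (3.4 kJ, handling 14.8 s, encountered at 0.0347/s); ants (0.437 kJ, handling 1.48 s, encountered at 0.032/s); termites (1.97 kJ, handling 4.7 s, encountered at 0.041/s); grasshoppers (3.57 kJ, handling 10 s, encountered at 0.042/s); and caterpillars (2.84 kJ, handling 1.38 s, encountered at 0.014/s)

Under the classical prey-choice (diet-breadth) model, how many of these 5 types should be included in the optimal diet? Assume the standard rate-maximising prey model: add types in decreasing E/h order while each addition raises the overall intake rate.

5

Rank by E/h (kJ/s): caterpillars 2.06, termites 0.419, grasshoppers 0.357, ants 0.295, small beetles 0.23. Include each in turn until the next type's E/h falls below the running intake rate.
Rate on top 1: 0.03901. termites: 0.419 > 0.03901 → include.
Rate on top 2: 0.09945. grasshoppers: 0.357 > 0.09945 → include.
Rate on top 3: 0.1657. ants: 0.295 > 0.1657 → include.
Rate on top 4: 0.1694. small beetles: 0.23 > 0.1694 → include.
Optimal diet: caterpillars, termites, grasshoppers, ants, small beetles — 5 of 5 types.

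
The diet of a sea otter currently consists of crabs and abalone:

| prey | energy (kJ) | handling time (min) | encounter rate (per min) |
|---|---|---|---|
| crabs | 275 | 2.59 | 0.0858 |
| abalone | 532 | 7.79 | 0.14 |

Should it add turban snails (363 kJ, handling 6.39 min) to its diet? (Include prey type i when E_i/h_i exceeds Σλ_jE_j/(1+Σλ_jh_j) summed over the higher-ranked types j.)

Yes

Intake rate on the current diet: R = (0.0858×275 + 0.14×532) / (1 + 0.0858×2.59 + 0.14×7.79) = 98.08/2.313 = 42.4 kJ/min.
turban snails: E/h = 363/6.39 = 56.81 kJ/min.
56.81 > 42.4, so adding turban snails raises the average — include it.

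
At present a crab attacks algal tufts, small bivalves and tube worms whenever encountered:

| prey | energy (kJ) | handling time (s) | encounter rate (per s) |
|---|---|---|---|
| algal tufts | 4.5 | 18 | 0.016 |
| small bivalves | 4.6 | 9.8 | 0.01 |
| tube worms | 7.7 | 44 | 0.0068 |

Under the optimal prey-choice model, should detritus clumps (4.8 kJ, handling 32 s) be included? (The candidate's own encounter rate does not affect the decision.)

On algal tufts, small bivalves and tube worms alone, R = ΣλE/(1+Σλh) = 0.1704/1.685 = 0.1011 kJ/s.
Profitability of detritus clumps: 4.8/32 = 0.15 kJ/s.
0.15 > 0.1011, so adding detritus clumps raises the average — include it.

Yes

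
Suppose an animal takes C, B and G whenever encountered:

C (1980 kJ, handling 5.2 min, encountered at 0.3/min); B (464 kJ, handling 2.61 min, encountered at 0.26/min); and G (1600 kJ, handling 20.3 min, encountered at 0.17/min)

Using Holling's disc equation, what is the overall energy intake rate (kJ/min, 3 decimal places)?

R = (0.3×1980 + 0.26×464 + 0.17×1600) / (1 + 0.3×5.2 + 0.26×2.61 + 0.17×20.3) = 986.6/6.69 = 147.5 kJ/min.

147.489 kJ/min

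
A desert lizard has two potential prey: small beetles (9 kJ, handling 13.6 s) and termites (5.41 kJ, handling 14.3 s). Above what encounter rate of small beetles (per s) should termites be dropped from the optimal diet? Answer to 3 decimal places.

At the threshold, the rate on small beetles alone equals the profitability of termites: λ·9/(1 + λ·13.6) = 5.41/14.3 = 0.3783.
Rearranging, λ(9 − 0.3783×13.6) = 0.3783, so λ = 0.3783/3.855 = 0.09814 per s.

0.098 per s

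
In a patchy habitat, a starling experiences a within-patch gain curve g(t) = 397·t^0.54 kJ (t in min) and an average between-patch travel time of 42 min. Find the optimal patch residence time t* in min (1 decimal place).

49.3 min

Optimal t* satisfies g'(t*) = g(t*)/(T + t*).
g'(t) = 0.54·397·t^-0.46. Setting 0.54·397·t^-0.46 = 397·t^0.54/(42+t) gives 0.54(42+t) = t, so 0.46·t = 0.54×42.
t* = 0.54×42/0.46 = 49.3 min.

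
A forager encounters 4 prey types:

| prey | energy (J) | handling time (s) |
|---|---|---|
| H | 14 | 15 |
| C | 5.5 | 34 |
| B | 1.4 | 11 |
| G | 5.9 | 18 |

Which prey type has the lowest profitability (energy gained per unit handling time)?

B

In descending order of E/h:
H: 14/15 = 0.933 J/s
G: 5.9/18 = 0.328 J/s
C: 5.5/34 = 0.162 J/s
B: 1.4/11 = 0.127 J/s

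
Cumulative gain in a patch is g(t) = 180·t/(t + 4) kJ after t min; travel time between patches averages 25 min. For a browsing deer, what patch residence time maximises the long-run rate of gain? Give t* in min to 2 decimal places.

By the marginal value theorem, leave when the instantaneous gain rate g'(t) equals the habitat-wide average g(t)/(T + t).
g'(t) = 180·4/(t + 4)². Setting 180·4/(t+4)² = 180t/[(t+4)(25+t)] gives 4(25+t) = t(t+4), so t² = 4×25 = 100.
t* = √100 = 10 min.

10.00 min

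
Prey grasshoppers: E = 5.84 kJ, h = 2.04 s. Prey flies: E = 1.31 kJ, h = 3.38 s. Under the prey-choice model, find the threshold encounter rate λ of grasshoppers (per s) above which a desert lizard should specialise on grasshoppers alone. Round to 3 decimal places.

Drop flies once their profitability E₂/h₂ falls below the rate achievable on grasshoppers alone: E₂/h₂ = λE₁/(1 + λh₁).
Solve for λ: λE₁h₂ = E₂(1 + λh₁) → λ(E₁h₂ − E₂h₁) = E₂ → λ = E₂/(E₁h₂ − E₂h₁).
λ = 1.31/(5.84×3.38 − 1.31×2.04) = 1.31/17.07 = 0.07676 per s.

0.077 per s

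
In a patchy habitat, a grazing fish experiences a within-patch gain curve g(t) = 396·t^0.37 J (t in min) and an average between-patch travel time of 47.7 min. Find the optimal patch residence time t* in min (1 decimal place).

Optimal t* satisfies g'(t*) = g(t*)/(T + t*).
g'(t) = 0.37·396·t^-0.63. Setting 0.37·396·t^-0.63 = 396·t^0.37/(47.7+t) gives 0.37(47.7+t) = t, so 0.63·t = 0.37×47.7.
t* = 0.37×47.7/0.63 = 28.01 min.

28.0 min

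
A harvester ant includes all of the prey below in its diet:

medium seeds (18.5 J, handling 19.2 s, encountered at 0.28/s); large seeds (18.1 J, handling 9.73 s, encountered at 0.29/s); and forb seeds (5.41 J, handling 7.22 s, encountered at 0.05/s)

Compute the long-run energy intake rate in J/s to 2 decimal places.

R = Σλ_iE_i / (1 + Σλ_ih_i)
Numerator: 0.28×18.5 + 0.29×18.1 + 0.05×5.41 = 10.7
Denominator: 1 + 0.28×19.2 + 0.29×9.73 + 0.05×7.22 = 9.559
R = 10.7/9.559 = 1.119 J/s

1.12 J/s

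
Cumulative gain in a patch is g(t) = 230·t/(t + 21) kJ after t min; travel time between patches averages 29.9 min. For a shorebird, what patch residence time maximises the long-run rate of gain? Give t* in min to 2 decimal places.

25.06 min

Optimal t* satisfies g'(t*) = g(t*)/(T + t*).
g'(t) = 230·21/(t + 21)². Setting 230·21/(t+21)² = 230t/[(t+21)(29.9+t)] gives 21(29.9+t) = t(t+21), so t² = 21×29.9 = 627.9.
t* = √627.9 = 25.06 min.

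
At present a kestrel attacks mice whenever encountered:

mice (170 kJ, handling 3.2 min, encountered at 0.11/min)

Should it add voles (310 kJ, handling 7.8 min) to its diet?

Yes

Current rate: (0.11×170)/(1 + 0.11×3.2) = 13.83 kJ/min.
Profitability of voles: 310/7.8 = 39.74 kJ/min.
39.74 > 13.83, so adding voles raises the average — include it.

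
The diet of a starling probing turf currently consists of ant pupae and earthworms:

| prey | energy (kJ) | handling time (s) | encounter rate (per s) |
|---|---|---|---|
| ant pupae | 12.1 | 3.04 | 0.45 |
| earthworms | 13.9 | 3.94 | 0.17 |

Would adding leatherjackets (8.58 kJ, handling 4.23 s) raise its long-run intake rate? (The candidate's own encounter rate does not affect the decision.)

Current rate: (0.45×12.1 + 0.17×13.9)/(1 + 0.45×3.04 + 0.17×3.94) = 2.57 kJ/s.
Profitability of leatherjackets: 8.58/4.23 = 2.028 kJ/s.
2.028 < 2.57, so adding leatherjackets would lower the average — exclude it.

No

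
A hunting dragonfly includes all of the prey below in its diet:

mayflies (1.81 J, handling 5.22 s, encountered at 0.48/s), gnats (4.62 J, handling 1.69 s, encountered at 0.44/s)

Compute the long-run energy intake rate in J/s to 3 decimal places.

0.683 J/s

Energy encountered per unit search time: 0.48×1.81 + 0.44×4.62 = 2.902 J/s.
Handling time per unit search time: 0.48×5.22 + 0.44×1.69 = 3.249.
Rate = 2.902/(1 + 3.249) = 0.6829 J/s.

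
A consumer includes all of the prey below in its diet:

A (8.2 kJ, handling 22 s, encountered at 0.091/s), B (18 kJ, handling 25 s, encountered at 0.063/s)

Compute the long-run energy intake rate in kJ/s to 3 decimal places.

R = Σλ_iE_i / (1 + Σλ_ih_i)
Numerator: 0.091×8.2 + 0.063×18 = 1.88
Denominator: 1 + 0.091×22 + 0.063×25 = 4.577
R = 1.88/4.577 = 0.4108 kJ/s

0.411 kJ/s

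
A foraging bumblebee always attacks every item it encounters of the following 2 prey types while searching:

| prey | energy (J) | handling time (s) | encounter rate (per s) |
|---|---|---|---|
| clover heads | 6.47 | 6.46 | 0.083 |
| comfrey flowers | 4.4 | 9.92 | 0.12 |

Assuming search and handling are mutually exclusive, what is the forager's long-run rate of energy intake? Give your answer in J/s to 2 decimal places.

0.39 J/s

R = Σλ_iE_i / (1 + Σλ_ih_i)
Numerator: 0.083×6.47 + 0.12×4.4 = 1.065
Denominator: 1 + 0.083×6.46 + 0.12×9.92 = 2.727
R = 1.065/2.727 = 0.3906 J/s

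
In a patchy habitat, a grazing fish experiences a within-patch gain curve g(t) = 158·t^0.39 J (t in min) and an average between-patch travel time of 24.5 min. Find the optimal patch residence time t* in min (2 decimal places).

Optimal t* satisfies g'(t*) = g(t*)/(T + t*).
g'(t) = 0.39·158·t^-0.61. Setting 0.39·158·t^-0.61 = 158·t^0.39/(24.5+t) gives 0.39(24.5+t) = t, so 0.61·t = 0.39×24.5.
t* = 0.39×24.5/0.61 = 15.66 min.

15.66 min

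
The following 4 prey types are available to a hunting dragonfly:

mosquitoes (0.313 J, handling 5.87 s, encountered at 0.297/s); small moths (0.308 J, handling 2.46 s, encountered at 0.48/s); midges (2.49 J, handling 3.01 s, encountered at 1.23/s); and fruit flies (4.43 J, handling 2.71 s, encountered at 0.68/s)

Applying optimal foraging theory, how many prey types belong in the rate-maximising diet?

1

E/h in descending order: fruit flies 1.63, midges 0.827, small moths 0.125, mosquitoes 0.0533 J/s. The optimal diet is the largest prefix of this list for which every included type satisfies E_i/h_i > R on the types above it.
Rate on top 1: 1.06. midges: 0.827 < 1.06 → exclude; stop.
Optimal diet: fruit flies — 1 of 4 types.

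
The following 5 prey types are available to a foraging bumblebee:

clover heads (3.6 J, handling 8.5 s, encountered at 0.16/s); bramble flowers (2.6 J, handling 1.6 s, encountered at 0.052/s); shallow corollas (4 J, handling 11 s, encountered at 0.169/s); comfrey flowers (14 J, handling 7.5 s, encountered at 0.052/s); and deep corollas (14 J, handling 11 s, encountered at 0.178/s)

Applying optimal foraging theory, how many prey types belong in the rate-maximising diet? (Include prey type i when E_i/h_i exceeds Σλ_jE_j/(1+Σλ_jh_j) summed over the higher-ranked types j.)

Profitabilities (E/h, J/s): comfrey flowers 1.87, bramble flowers 1.62, deep corollas 1.27, clover heads 0.424, shallow corollas 0.364. Add prey in this order while the next type's profitability exceeds the intake rate on those already taken.
Rate on top 1: 0.5237. bramble flowers: 1.62 > 0.5237 → include.
Rate on top 2: 0.5859. deep corollas: 1.27 > 0.5859 → include.
Rate on top 3: 0.9779. clover heads: 0.424 < 0.9779 → exclude; stop.
Optimal diet: comfrey flowers, bramble flowers, deep corollas — 3 of 5 types.

3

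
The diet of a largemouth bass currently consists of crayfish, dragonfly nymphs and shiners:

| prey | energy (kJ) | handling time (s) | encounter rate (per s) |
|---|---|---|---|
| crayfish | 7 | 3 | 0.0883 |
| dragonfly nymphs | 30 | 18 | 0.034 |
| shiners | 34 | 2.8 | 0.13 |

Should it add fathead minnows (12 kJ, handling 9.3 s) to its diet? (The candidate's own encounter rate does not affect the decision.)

Intake rate on the current diet: R = (0.0883×7 + 0.034×30 + 0.13×34) / (1 + 0.0883×3 + 0.034×18 + 0.13×2.8) = 6.058/2.241 = 2.703 kJ/s.
Profitability of fathead minnows: 12/9.3 = 1.29 kJ/s.
Since 1.29 < R, time spent handling fathead minnows is better spent searching.

No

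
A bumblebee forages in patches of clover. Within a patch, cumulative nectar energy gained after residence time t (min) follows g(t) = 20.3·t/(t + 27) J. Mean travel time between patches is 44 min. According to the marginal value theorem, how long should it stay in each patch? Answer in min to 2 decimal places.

By the marginal value theorem, leave when the instantaneous gain rate g'(t) equals the habitat-wide average g(t)/(T + t).
g'(t) = 20.3·27/(t + 27)². Setting 20.3·27/(t+27)² = 20.3t/[(t+27)(44+t)] gives 27(44+t) = t(t+27), so t² = 27×44 = 1188.
t* = √1188 = 34.47 min.

34.47 min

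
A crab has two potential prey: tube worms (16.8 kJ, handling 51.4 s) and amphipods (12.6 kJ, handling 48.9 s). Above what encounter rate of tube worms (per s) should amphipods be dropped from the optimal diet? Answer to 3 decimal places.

0.072 per s

Drop amphipods once their profitability E₂/h₂ falls below the rate achievable on tube worms alone: E₂/h₂ = λE₁/(1 + λh₁).
Solve for λ: λE₁h₂ = E₂(1 + λh₁) → λ(E₁h₂ − E₂h₁) = E₂ → λ = E₂/(E₁h₂ − E₂h₁).
λ = 12.6/(16.8×48.9 − 12.6×51.4) = 12.6/173.9 = 0.07246 per s.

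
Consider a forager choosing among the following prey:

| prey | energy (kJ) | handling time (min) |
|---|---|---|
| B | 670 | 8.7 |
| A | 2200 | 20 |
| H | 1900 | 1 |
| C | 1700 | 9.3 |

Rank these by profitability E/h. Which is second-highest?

C

Profitability E/h (kJ/min): B = 670/8.7 = 77, A = 2200/20 = 110, H = 1900/1 = 1.9e+03, C = 1700/9.3 = 183.
Ranked: H > C > A > B.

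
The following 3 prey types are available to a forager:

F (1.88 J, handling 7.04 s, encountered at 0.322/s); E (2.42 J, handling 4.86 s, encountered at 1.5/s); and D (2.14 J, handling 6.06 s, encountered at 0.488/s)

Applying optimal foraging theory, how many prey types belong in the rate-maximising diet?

Rank by E/h (J/s): E 0.498, D 0.353, F 0.267. Include each in turn until the next type's E/h falls below the running intake rate.
Rate on top 1: 0.4379. D: 0.353 < 0.4379 → exclude; stop.
Optimal diet: E — 1 of 3 types.

1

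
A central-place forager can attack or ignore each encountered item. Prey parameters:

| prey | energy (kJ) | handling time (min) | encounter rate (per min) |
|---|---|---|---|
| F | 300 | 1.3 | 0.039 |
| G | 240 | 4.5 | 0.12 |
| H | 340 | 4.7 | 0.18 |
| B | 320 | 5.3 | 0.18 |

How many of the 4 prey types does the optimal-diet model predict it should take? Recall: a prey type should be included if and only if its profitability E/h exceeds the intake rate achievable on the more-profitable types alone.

Profitabilities (E/h, kJ/min): F 231, H 72.3, B 60.4, G 53.3. Add prey in this order while the next type's profitability exceeds the intake rate on those already taken.
Rate on top 1: 11.14. H: 72.3 > 11.14 → include.
Rate on top 2: 38.44. B: 60.4 > 38.44 → include.
Rate on top 3: 45.78. G: 53.3 > 45.78 → include.
Optimal diet: F, H, B, G — 4 of 4 types.

4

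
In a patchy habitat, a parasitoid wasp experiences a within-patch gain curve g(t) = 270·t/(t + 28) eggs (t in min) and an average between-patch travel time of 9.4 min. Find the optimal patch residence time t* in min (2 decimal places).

16.22 min

Maximise g(t)/(T+t): set derivative to zero → g'(t)(T+t) = g(t).
g'(t) = 270·28/(t + 28)². Setting 270·28/(t+28)² = 270t/[(t+28)(9.4+t)] gives 28(9.4+t) = t(t+28), so t² = 28×9.4 = 263.2.
t* = √263.2 = 16.22 min.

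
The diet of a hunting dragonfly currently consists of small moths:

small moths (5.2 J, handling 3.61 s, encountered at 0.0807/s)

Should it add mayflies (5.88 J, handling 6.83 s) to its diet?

Yes

On small moths alone, R = ΣλE/(1+Σλh) = 0.4196/1.291 = 0.325 J/s.
mayflies: E/h = 5.88/6.83 = 0.8609 J/s.
Since 0.8609 > R, including mayflies increases the long-run rate.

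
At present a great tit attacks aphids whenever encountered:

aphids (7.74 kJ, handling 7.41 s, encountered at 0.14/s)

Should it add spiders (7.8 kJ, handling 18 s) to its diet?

Current rate: (0.14×7.74)/(1 + 0.14×7.41) = 0.5319 kJ/s.
spiders: E/h = 7.8/18 = 0.4333 kJ/s.
0.4333 < 0.5319, so adding spiders would lower the average — exclude it.

No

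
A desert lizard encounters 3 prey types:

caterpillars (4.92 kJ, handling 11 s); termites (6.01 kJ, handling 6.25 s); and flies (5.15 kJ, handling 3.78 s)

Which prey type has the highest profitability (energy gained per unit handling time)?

flies

Profitability E/h (kJ/s): caterpillars = 4.92/11 = 0.447, termites = 6.01/6.25 = 0.962, flies = 5.15/3.78 = 1.36.
Ranked: flies > termites > caterpillars.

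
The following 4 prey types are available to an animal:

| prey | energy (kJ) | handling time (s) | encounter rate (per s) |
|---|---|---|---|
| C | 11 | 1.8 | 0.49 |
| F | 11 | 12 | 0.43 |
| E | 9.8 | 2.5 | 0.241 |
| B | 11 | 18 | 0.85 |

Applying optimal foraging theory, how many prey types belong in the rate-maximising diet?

2

Rank by E/h (kJ/s): C 6.11, E 3.92, F 0.917, B 0.611. Include each in turn until the next type's E/h falls below the running intake rate.
Rate on top 1: 2.864. E: 3.92 > 2.864 → include.
Rate on top 2: 3.12. F: 0.917 < 3.12 → exclude; stop.
Optimal diet: C, E — 2 of 4 types.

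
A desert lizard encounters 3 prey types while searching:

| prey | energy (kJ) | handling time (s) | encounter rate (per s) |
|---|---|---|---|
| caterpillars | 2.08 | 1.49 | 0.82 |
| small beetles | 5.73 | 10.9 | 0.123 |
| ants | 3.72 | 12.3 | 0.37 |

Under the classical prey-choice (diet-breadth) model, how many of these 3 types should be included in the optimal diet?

Rank by E/h (kJ/s): caterpillars 1.4, small beetles 0.526, ants 0.302. Include each in turn until the next type's E/h falls below the running intake rate.
Rate on top 1: 0.7677. small beetles: 0.526 < 0.7677 → exclude; stop.
Optimal diet: caterpillars — 1 of 3 types.

1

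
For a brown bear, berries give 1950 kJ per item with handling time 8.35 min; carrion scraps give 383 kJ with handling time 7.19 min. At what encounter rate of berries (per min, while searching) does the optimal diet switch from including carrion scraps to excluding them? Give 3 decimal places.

Drop carrion scraps once their profitability E₂/h₂ falls below the rate achievable on berries alone: E₂/h₂ = λE₁/(1 + λh₁).
Solve for λ: λE₁h₂ = E₂(1 + λh₁) → λ(E₁h₂ − E₂h₁) = E₂ → λ = E₂/(E₁h₂ − E₂h₁).
λ = 383/(1950×7.19 − 383×8.35) = 383/1.082e+04 = 0.03539 per min.

0.035 per min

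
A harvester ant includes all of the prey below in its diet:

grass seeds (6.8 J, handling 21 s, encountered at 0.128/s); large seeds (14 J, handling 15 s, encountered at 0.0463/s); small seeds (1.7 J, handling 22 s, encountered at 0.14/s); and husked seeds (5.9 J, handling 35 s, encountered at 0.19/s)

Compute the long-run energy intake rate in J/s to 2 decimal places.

0.20 J/s

R = Σλ_iE_i / (1 + Σλ_ih_i)
Numerator: 0.128×6.8 + 0.0463×14 + 0.14×1.7 + 0.19×5.9 = 2.878
Denominator: 1 + 0.128×21 + 0.0463×15 + 0.14×22 + 0.19×35 = 14.11
R = 2.878/14.11 = 0.2039 J/s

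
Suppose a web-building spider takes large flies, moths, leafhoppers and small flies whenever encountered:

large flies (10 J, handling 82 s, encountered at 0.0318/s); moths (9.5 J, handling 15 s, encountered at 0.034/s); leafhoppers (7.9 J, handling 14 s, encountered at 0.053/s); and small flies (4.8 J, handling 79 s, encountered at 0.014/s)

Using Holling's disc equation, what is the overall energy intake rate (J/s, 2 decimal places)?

R = Σλ_iE_i / (1 + Σλ_ih_i)
Numerator: 0.0318×10 + 0.034×9.5 + 0.053×7.9 + 0.014×4.8 = 1.127
Denominator: 1 + 0.0318×82 + 0.034×15 + 0.053×14 + 0.014×79 = 5.966
R = 1.127/5.966 = 0.1889 J/s

0.19 J/s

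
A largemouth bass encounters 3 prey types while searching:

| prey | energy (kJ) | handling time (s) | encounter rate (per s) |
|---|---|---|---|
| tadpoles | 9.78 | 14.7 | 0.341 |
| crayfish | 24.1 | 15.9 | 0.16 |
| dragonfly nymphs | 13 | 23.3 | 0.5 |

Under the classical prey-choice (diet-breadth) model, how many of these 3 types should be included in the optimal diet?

1

Rank by E/h (kJ/s): crayfish 1.52, tadpoles 0.665, dragonfly nymphs 0.558. Include each in turn until the next type's E/h falls below the running intake rate.
Rate on top 1: 1.088. tadpoles: 0.665 < 1.088 → exclude; stop.
Optimal diet: crayfish — 1 of 3 types.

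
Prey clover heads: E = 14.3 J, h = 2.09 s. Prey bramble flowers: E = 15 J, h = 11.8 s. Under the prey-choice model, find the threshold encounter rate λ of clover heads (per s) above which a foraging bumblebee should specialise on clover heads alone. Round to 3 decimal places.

At the threshold, the rate on clover heads alone equals the profitability of bramble flowers: λ·14.3/(1 + λ·2.09) = 15/11.8 = 1.271.
Rearranging, λ(14.3 − 1.271×2.09) = 1.271, so λ = 1.271/11.64 = 0.1092 per s.

0.109 per s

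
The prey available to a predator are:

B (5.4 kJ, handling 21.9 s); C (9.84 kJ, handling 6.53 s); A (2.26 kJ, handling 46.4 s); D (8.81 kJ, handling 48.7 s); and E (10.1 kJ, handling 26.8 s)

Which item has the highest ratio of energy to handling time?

In descending order of E/h:
C: 9.84/6.53 = 1.51 kJ/s
E: 10.1/26.8 = 0.377 kJ/s
B: 5.4/21.9 = 0.247 kJ/s
D: 8.81/48.7 = 0.181 kJ/s
A: 2.26/46.4 = 0.0487 kJ/s

C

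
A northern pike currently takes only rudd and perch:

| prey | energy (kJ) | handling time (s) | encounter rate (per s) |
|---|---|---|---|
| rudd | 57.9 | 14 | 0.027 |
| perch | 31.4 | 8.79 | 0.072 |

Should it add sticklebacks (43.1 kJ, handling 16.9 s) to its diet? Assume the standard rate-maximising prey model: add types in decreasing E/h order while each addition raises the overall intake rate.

Yes

On rudd and perch alone, R = ΣλE/(1+Σλh) = 3.824/2.011 = 1.902 kJ/s.
sticklebacks: E/h = 43.1/16.9 = 2.55 kJ/s.
2.55 > 1.902, so adding sticklebacks raises the average — include it.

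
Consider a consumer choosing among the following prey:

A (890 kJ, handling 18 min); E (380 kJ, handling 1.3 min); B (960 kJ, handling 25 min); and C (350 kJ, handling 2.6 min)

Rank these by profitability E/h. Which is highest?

E

Profitability E/h (kJ/min): A = 890/18 = 49.4, E = 380/1.3 = 292, B = 960/25 = 38.4, C = 350/2.6 = 135.
Ranked: E > C > A > B.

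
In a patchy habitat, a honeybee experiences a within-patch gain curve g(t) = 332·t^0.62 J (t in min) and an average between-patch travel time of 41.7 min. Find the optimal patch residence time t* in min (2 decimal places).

68.04 min

Maximise g(t)/(T+t): set derivative to zero → g'(t)(T+t) = g(t).
g'(t) = 0.62·332·t^-0.38. Setting 0.62·332·t^-0.38 = 332·t^0.62/(41.7+t) gives 0.62(41.7+t) = t, so 0.38·t = 0.62×41.7.
t* = 0.62×41.7/0.38 = 68.04 min.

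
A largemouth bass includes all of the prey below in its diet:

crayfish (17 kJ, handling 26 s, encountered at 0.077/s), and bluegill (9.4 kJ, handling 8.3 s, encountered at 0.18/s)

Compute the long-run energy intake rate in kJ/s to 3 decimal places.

R = Σλ_iE_i / (1 + Σλ_ih_i)
Numerator: 0.077×17 + 0.18×9.4 = 3.001
Denominator: 1 + 0.077×26 + 0.18×8.3 = 4.496
R = 3.001/4.496 = 0.6675 kJ/s

0.667 kJ/s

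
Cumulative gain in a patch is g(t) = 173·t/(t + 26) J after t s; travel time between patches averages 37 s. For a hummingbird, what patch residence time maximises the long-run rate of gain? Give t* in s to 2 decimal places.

31.02 s

Optimal t* satisfies g'(t*) = g(t*)/(T + t*).
g'(t) = 173·26/(t + 26)². Setting 173·26/(t+26)² = 173t/[(t+26)(37+t)] gives 26(37+t) = t(t+26), so t² = 26×37 = 962.
t* = √962 = 31.02 s.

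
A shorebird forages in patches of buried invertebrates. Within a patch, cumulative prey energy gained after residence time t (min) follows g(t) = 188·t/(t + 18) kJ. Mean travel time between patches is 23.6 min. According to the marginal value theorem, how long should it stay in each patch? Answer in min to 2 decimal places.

By the marginal value theorem, leave when the instantaneous gain rate g'(t) equals the habitat-wide average g(t)/(T + t).
g'(t) = 188·18/(t + 18)². Setting 188·18/(t+18)² = 188t/[(t+18)(23.6+t)] gives 18(23.6+t) = t(t+18), so t² = 18×23.6 = 424.8.
t* = √424.8 = 20.61 min.

20.61 min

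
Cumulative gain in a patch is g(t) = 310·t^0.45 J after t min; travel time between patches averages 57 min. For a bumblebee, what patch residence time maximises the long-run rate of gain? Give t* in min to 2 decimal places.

Maximise g(t)/(T+t): set derivative to zero → g'(t)(T+t) = g(t).
g'(t) = 0.45·310·t^-0.55. Setting 0.45·310·t^-0.55 = 310·t^0.45/(57+t) gives 0.45(57+t) = t, so 0.55·t = 0.45×57.
t* = 0.45×57/0.55 = 46.64 min.

46.64 min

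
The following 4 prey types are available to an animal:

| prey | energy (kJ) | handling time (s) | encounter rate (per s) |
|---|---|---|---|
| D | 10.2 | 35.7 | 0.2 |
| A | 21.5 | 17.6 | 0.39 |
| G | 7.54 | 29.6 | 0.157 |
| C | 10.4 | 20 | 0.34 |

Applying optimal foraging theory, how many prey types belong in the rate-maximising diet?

Profitabilities (E/h, kJ/s): A 1.22, C 0.52, D 0.286, G 0.255. Add prey in this order while the next type's profitability exceeds the intake rate on those already taken.
Rate on top 1: 1.066. C: 0.52 < 1.066 → exclude; stop.
Optimal diet: A — 1 of 4 types.

1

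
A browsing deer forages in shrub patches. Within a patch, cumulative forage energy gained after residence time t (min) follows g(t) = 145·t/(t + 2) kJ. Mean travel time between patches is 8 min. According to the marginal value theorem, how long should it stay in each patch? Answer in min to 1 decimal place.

4.0 min

Maximise g(t)/(T+t): set derivative to zero → g'(t)(T+t) = g(t).
g'(t) = 145·2/(t + 2)². Setting 145·2/(t+2)² = 145t/[(t+2)(8+t)] gives 2(8+t) = t(t+2), so t² = 2×8 = 16.
t* = √16 = 4 min.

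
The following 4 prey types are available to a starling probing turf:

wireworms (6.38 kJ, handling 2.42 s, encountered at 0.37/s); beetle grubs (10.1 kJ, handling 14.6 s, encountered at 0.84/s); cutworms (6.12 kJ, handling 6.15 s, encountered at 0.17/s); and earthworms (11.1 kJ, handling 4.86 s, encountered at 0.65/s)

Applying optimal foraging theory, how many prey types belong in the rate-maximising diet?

Profitabilities (E/h, kJ/s): wireworms 2.64, earthworms 2.28, cutworms 0.995, beetle grubs 0.692. Add prey in this order while the next type's profitability exceeds the intake rate on those already taken.
Rate on top 1: 1.245. earthworms: 2.28 > 1.245 → include.
Rate on top 2: 1.895. cutworms: 0.995 < 1.895 → exclude; stop.
Optimal diet: wireworms, earthworms — 2 of 4 types.

2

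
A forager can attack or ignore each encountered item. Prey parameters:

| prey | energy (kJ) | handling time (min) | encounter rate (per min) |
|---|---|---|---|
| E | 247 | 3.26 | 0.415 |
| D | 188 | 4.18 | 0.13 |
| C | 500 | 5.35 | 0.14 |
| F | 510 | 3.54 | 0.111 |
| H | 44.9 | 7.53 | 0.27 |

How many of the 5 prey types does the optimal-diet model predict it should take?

Rank by E/h (kJ/min): F 144, C 93.5, E 75.8, D 45, H 5.96. Include each in turn until the next type's E/h falls below the running intake rate.
Rate on top 1: 40.64. C: 93.5 > 40.64 → include.
Rate on top 2: 59.11. E: 75.8 > 59.11 → include.
Rate on top 3: 65.56. D: 45 < 65.56 → exclude; stop.
Optimal diet: F, C, E — 3 of 5 types.

3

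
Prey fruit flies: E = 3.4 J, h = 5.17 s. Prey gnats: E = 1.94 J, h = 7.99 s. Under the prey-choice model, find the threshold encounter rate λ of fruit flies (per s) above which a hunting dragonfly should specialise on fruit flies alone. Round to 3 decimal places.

0.113 per s

Drop gnats once their profitability E₂/h₂ falls below the rate achievable on fruit flies alone: E₂/h₂ = λE₁/(1 + λh₁).
Solve for λ: λE₁h₂ = E₂(1 + λh₁) → λ(E₁h₂ − E₂h₁) = E₂ → λ = E₂/(E₁h₂ − E₂h₁).
λ = 1.94/(3.4×7.99 − 1.94×5.17) = 1.94/17.14 = 0.1132 per s.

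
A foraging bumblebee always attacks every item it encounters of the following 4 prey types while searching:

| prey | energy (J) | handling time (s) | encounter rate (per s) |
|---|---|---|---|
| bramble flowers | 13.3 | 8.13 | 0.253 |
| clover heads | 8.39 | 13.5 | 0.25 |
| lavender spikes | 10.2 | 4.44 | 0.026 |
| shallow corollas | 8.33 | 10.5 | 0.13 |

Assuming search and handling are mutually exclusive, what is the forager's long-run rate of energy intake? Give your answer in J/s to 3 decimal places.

0.861 J/s

R = Σλ_iE_i / (1 + Σλ_ih_i)
Numerator: 0.253×13.3 + 0.25×8.39 + 0.026×10.2 + 0.13×8.33 = 6.811
Denominator: 1 + 0.253×8.13 + 0.25×13.5 + 0.026×4.44 + 0.13×10.5 = 7.912
R = 6.811/7.912 = 0.8607 J/s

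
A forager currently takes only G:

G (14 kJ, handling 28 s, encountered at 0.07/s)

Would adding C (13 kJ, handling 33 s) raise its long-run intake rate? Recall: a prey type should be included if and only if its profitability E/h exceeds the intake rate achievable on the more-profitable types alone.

Yes

On G alone, R = ΣλE/(1+Σλh) = 0.98/2.96 = 0.3311 kJ/s.
Profitability of C: 13/33 = 0.3939 kJ/s.
0.3939 > 0.3311, so adding C raises the average — include it.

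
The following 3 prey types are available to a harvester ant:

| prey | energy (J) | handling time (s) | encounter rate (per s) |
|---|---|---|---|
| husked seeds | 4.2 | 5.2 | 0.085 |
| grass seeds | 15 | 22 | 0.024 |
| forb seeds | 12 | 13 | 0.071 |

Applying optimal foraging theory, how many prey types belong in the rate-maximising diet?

3

Profitabilities (E/h, J/s): forb seeds 0.923, husked seeds 0.808, grass seeds 0.682. Add prey in this order while the next type's profitability exceeds the intake rate on those already taken.
Rate on top 1: 0.4431. husked seeds: 0.808 > 0.4431 → include.
Rate on top 2: 0.5112. grass seeds: 0.682 > 0.5112 → include.
Optimal diet: forb seeds, husked seeds, grass seeds — 3 of 3 types.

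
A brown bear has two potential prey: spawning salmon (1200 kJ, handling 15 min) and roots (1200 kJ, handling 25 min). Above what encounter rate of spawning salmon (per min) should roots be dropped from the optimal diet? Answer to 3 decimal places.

0.100 per min

The zero-one rule: include roots iff E₂/h₂ > λE₁/(1+λh₁). Equality gives the switch point.
λE₁h₂ = E₂ + λE₂h₁ ⇒ λ = E₂/(E₁h₂ − E₂h₁) = 1200/(3e+04 − 1.8e+04) = 0.1 per min.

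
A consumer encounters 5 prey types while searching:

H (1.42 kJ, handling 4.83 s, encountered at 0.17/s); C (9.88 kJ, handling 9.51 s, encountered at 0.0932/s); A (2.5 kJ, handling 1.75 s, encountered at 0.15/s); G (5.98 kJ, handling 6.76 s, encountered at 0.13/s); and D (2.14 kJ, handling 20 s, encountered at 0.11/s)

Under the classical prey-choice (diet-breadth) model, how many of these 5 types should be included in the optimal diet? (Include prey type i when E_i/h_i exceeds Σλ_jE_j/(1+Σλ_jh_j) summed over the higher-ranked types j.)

3

Rank by E/h (kJ/s): A 1.43, C 1.04, G 0.885, H 0.294, D 0.107. Include each in turn until the next type's E/h falls below the running intake rate.
Rate on top 1: 0.297. C: 1.04 > 0.297 → include.
Rate on top 2: 0.603. G: 0.885 > 0.603 → include.
Rate on top 3: 0.6848. H: 0.294 < 0.6848 → exclude; stop.
Optimal diet: A, C, G — 3 of 5 types.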